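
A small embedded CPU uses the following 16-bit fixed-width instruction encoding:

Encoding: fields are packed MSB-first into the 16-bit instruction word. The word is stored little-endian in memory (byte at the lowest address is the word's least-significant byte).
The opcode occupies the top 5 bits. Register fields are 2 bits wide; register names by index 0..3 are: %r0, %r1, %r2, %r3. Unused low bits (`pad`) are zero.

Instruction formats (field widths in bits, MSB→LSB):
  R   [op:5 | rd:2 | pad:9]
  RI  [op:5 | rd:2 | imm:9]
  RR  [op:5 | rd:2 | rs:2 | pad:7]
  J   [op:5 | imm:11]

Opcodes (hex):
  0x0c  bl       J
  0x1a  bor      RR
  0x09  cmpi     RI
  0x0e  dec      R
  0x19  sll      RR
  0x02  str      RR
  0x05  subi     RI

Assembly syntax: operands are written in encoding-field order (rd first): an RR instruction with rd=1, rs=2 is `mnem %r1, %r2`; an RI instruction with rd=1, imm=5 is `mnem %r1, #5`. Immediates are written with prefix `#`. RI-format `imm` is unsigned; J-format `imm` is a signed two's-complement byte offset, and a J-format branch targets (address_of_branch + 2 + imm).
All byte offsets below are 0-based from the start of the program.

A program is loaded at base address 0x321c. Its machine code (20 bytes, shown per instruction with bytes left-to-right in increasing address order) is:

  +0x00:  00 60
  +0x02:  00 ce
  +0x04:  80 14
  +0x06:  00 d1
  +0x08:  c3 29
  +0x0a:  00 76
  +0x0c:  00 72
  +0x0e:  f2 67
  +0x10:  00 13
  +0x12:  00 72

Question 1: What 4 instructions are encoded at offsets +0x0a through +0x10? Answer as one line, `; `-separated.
off 0x0a: read 00 76 as little → 0x7600
  op=0x7600>>11=0xe ⇒ dec (R)
  [10:9] rd=3 = %r3
off 0x0c: read 00 72 as little → 0x7200
  op=0x7200>>11=0xe ⇒ dec (R)
  [10:9] rd=1 = %r1
off 0x0e: read f2 67 as little → 0x67f2
  op=0x67f2>>11=0xc ⇒ bl (J)
  [10:0] imm=2034 (s11→-14) = #-14
off 0x10: read 00 13 as little → 0x1300
  op=0x1300>>11=0x2 ⇒ str (RR)
  [10:9] rd=1 = %r1
  [8:7] rs=2 = %r2

dec %r3; dec %r1; bl #-14; str %r1, %r2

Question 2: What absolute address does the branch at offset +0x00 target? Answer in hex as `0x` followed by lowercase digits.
+0x00: 00 60 ⇒ word 0x6000 (little)
  op=0x6000>>11=0xc ⇒ bl (J)
  imm: (w>>0)&0x7ff=0x0 → #0
  target = base 0x321c + off 0x00 + 2 + imm 0 = 0x321e

0x321e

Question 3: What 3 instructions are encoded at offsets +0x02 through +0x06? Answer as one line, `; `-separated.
sll %r3, %r0; str %r2, %r1; bor %r0, %r2

[02] 00 ce → 0xce00
  top 5b → 0x19 → sll [RR]
  rd: (w>>9)&0x3=0x3 → %r3
  rs: (w>>7)&0x3=0x0 → %r0
[04] 80 14 → 0x1480
  top 5b → 0x2 → str [RR]
  rd: (w>>9)&0x3=0x2 → %r2
  rs: (w>>7)&0x3=0x1 → %r1
[06] 00 d1 → 0xd100
  top 5b → 0x1a → bor [RR]
  rd: (w>>9)&0x3=0x0 → %r0
  rs: (w>>7)&0x3=0x2 → %r2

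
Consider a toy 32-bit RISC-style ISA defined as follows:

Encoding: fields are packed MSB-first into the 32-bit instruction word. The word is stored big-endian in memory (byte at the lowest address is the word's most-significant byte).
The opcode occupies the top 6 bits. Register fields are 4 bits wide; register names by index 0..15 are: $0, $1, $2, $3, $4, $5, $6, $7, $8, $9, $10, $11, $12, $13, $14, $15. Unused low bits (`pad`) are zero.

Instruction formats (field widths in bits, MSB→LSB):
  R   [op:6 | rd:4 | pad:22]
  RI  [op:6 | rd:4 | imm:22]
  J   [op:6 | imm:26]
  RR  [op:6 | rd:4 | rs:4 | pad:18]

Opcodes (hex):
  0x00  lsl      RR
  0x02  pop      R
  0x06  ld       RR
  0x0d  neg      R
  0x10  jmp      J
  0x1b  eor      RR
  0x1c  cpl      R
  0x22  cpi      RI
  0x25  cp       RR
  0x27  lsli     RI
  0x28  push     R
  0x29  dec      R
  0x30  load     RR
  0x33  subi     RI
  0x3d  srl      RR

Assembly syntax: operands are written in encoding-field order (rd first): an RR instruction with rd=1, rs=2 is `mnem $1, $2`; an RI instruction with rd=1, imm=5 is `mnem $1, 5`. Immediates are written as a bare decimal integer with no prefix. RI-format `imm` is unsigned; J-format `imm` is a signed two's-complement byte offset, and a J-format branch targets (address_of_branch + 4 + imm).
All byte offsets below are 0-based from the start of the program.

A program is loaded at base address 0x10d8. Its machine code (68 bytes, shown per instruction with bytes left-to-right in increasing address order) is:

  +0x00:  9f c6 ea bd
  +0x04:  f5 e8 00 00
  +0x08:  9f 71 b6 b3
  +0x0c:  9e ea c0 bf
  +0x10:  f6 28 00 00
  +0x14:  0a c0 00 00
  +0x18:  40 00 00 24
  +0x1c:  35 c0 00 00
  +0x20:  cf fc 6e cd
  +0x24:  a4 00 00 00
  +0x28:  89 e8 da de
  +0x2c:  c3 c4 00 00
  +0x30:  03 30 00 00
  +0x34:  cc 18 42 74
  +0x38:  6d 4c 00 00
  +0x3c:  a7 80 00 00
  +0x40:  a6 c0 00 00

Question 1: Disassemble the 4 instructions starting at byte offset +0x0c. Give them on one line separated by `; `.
@+0c  big-endian(9e ea c0 bf) = 0x9eeac0bf
  opcode bits[31:26]=0x27: lsli/RI
  rd@[25:22]=0xb ⇒ $11
  imm@[21:0]=0x2ac0bf ⇒ 2801855
@+10  big-endian(f6 28 00 00) = 0xf6280000
  opcode bits[31:26]=0x3d: srl/RR
  rd@[25:22]=0x8 ⇒ $8
  rs@[21:18]=0xa ⇒ $10
@+14  big-endian(0a c0 00 00) = 0x0ac00000
  opcode bits[31:26]=0x2: pop/R
  rd@[25:22]=0xb ⇒ $11
@+18  big-endian(40 00 00 24) = 0x40000024
  opcode bits[31:26]=0x10: jmp/J
  imm@[25:0]=0x24 ⇒ 36

lsli $11, 2801855; srl $8, $10; pop $11; jmp 36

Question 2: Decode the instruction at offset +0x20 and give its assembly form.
off 0x20: read cf fc 6e cd as big → 0xcffc6ecd
  opcode bits[31:26]=0x33: subi/RI
  rd: (w>>22)&0xf=0xf → $15
  imm: (w>>0)&0x3fffff=0x3c6ecd → 3960525

subi $15, 3960525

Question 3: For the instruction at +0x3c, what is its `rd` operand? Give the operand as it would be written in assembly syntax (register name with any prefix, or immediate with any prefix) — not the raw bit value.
$14

off 0x3c: read a7 80 00 00 as big → 0xa7800000
  op=0xa7800000>>26=0x29 ⇒ dec (R)
  [25:22] rd=14 = $14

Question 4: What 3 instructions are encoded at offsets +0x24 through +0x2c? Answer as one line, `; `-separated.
dec $0; cpi $7, 2677470; load $15, $1

off 0x24: read a4 00 00 00 as big → 0xa4000000
  op=0xa4000000>>26=0x29 ⇒ dec (R)
  rd: (w>>22)&0xf=0x0 → $0
off 0x28: read 89 e8 da de as big → 0x89e8dade
  op=0x89e8dade>>26=0x22 ⇒ cpi (RI)
  rd: (w>>22)&0xf=0x7 → $7
  imm: (w>>0)&0x3fffff=0x28dade → 2677470
off 0x2c: read c3 c4 00 00 as big → 0xc3c40000
  op=0xc3c40000>>26=0x30 ⇒ load (RR)
  rd: (w>>22)&0xf=0xf → $15
  rs: (w>>18)&0xf=0x1 → $1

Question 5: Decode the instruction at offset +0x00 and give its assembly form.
@+00  big-endian(9f c6 ea bd) = 0x9fc6eabd
  top 6b → 0x27 → lsli [RI]
  [25:22] rd=15 = $15
  [21:0] imm=453309 = 453309

lsli $15, 453309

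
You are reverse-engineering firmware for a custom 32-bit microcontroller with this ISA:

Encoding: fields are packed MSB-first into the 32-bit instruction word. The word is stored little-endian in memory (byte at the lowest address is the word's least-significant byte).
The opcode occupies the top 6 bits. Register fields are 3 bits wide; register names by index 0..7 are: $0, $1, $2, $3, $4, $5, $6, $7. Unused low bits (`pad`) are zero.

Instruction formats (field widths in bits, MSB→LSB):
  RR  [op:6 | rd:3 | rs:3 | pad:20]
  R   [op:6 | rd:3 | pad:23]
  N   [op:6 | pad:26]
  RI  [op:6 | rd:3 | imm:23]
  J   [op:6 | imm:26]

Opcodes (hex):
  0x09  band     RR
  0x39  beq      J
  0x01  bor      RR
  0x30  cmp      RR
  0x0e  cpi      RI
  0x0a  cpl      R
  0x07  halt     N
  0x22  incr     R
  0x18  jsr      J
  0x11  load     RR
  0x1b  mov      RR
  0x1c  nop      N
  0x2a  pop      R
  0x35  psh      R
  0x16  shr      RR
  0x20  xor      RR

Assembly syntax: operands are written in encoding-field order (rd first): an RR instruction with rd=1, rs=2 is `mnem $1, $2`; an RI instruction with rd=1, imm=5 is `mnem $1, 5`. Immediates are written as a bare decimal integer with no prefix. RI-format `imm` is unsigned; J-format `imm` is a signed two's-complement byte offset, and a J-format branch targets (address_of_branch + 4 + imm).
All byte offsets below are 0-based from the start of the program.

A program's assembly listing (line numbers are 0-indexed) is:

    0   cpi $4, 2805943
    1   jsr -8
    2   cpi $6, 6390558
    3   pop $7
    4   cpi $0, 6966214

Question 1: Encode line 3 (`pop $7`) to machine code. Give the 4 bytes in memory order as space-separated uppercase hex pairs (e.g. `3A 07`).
00 00 80 AB

3. pop fields op=0x2a:6|rd=7:3|pad=0:23 → word ab800000h → 00 00 80 ab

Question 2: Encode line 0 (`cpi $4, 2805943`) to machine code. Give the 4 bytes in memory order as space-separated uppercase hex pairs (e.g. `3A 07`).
B7 D0 2A 3A

0. cpi fields op=0xe:6|rd=4:3|imm=2805943:23 → word 3a2ad0b7h → b7 d0 2a 3a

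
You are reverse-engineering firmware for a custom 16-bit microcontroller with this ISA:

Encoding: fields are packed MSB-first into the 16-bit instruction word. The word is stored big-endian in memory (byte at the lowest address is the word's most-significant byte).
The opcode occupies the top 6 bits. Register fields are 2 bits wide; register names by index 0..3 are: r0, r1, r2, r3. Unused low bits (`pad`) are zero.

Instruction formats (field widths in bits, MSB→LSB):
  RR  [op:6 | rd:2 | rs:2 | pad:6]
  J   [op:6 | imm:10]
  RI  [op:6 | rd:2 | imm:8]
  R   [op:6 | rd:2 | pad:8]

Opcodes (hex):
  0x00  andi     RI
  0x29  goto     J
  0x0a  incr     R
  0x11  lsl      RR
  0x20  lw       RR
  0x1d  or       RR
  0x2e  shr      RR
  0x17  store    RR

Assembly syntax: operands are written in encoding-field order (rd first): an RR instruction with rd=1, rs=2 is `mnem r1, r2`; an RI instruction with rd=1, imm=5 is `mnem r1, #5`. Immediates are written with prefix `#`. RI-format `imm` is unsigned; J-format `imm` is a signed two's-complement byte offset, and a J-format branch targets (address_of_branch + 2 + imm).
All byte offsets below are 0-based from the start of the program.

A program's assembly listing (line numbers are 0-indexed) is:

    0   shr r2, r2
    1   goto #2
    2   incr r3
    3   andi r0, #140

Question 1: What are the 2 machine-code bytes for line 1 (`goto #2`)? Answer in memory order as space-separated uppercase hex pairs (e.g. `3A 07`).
A4 02

line 1 (goto): pack op=0x29:6|imm=2:10 = 0xa402; big→ a4 02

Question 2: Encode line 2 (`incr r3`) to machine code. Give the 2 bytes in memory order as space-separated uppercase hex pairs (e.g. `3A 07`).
2B 00

line 2 (incr): pack op=0xa:6|rd=3:2|pad=0:8 = 0x2b00; big→ 2b 00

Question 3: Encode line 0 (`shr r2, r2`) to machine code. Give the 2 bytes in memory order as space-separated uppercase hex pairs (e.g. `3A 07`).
BA 80

0. shr fields op=0x2e:6|rd=2:2|rs=2:2|pad=0:6 → word ba80h → ba 80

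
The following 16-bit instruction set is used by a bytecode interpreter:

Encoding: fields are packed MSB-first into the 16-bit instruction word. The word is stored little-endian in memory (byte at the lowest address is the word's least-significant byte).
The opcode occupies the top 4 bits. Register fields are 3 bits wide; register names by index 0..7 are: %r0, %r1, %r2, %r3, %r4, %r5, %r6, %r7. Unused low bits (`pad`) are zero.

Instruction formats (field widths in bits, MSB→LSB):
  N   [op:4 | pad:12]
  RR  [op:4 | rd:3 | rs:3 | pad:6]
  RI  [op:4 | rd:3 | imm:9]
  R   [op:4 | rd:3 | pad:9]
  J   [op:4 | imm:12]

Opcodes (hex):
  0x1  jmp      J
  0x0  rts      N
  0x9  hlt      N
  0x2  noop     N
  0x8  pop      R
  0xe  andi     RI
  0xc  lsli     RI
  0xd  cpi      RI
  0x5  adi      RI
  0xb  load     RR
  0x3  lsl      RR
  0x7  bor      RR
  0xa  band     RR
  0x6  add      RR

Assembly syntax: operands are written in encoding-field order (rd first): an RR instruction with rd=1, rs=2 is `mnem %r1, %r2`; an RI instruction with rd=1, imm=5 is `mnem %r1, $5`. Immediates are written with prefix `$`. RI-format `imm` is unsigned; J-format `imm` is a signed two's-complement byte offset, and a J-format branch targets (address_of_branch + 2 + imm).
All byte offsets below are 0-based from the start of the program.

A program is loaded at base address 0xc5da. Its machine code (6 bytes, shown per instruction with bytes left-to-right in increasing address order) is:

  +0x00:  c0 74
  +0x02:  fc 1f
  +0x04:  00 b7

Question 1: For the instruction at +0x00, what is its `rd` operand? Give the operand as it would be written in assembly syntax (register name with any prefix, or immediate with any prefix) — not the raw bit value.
%r2

@+00  little-endian(c0 74) = 0x74c0
  op=0x74c0>>12=0x7 ⇒ bor (RR)
  rd: (w>>9)&0x7=0x2 → %r2
  rs: (w>>6)&0x7=0x3 → %r3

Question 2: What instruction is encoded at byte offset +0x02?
jmp $-4

off 0x02: read fc 1f as little → 0x1ffc
  op=0x1ffc>>12=0x1 ⇒ jmp (J)
  [11:0] imm=4092 (s12→-4) = $-4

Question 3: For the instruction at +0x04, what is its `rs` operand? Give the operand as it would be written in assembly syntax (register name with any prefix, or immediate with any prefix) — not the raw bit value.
off 0x04: read 00 b7 as little → 0xb700
  opcode bits[15:12]=0xb: load/RR
  [11:9] rd=3 = %r3
  [8:6] rs=4 = %r4

%r4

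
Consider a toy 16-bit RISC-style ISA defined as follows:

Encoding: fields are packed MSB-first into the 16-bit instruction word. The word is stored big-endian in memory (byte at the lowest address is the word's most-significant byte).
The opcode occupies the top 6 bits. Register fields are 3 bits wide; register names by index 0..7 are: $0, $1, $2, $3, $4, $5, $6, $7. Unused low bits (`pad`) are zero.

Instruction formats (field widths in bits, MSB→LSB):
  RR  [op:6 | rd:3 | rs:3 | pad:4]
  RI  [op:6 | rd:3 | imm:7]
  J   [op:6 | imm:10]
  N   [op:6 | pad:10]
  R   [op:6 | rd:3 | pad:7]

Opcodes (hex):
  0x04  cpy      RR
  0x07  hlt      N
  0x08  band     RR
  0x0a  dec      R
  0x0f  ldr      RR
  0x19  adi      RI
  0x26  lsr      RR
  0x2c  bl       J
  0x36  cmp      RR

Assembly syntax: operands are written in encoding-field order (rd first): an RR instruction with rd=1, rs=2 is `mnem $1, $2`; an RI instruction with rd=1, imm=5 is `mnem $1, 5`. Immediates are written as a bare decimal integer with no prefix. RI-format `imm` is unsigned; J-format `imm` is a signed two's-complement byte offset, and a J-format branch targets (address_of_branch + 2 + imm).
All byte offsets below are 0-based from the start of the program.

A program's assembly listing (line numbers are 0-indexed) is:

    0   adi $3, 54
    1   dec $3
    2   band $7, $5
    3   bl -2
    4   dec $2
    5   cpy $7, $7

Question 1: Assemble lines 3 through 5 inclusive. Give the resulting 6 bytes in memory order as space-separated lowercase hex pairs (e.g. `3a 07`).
L3: bl op=0x2c:6|imm=-2:10 ⇒ 0xb3fe ⇒ big b3 fe
L4: dec op=0xa:6|rd=2:3|pad=0:7 ⇒ 0x2900 ⇒ big 29 00
L5: cpy op=0x4:6|rd=7:3|rs=7:3|pad=0:4 ⇒ 0x13f0 ⇒ big 13 f0

b3 fe 29 00 13 f0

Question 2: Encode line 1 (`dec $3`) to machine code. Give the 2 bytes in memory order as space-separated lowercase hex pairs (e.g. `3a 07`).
1. dec fields op=0xa:6|rd=3:3|pad=0:7 → word 2980h → 29 80

29 80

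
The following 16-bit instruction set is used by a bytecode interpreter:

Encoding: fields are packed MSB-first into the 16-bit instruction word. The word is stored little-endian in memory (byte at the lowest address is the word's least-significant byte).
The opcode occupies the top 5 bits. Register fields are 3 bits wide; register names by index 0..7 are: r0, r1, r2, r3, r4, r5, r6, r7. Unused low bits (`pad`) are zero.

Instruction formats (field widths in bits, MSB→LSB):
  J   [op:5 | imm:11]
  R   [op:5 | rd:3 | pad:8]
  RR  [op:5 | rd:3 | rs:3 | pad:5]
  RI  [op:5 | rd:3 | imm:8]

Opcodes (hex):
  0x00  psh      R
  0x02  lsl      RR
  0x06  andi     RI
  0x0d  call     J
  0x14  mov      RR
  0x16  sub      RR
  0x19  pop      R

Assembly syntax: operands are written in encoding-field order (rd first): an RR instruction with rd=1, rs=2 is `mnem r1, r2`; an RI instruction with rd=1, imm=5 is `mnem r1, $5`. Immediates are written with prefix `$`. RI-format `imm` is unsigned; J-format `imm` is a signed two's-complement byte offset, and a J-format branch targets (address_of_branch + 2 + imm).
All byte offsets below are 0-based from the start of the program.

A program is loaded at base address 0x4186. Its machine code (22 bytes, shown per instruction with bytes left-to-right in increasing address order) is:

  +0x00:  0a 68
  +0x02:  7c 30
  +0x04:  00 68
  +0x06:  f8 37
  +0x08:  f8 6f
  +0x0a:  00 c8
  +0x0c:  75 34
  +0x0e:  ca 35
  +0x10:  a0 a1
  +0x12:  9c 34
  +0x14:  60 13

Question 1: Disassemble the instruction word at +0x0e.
andi r5, $202

+0x0e: ca 35 ⇒ word 0x35ca (little)
  opcode bits[15:11]=0x6: andi/RI
  [10:8] rd=5 = r5
  [7:0] imm=202 = $202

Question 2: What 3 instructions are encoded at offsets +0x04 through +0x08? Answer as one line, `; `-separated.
[04] 00 68 → 0x6800
  top 5b → 0xd → call [J]
  imm: (w>>0)&0x7ff=0x0 → $0
[06] f8 37 → 0x37f8
  top 5b → 0x6 → andi [RI]
  rd: (w>>8)&0x7=0x7 → r7
  imm: (w>>0)&0xff=0xf8 → $248
[08] f8 6f → 0x6ff8
  top 5b → 0xd → call [J]
  imm: (w>>0)&0x7ff=0x7f8 (s11→-8) → $-8

call $0; andi r7, $248; call $-8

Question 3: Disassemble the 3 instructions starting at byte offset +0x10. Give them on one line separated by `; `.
mov r1, r5; andi r4, $156; lsl r3, r3

off 0x10: read a0 a1 as little → 0xa1a0
  op=0xa1a0>>11=0x14 ⇒ mov (RR)
  rd: (w>>8)&0x7=0x1 → r1
  rs: (w>>5)&0x7=0x5 → r5
off 0x12: read 9c 34 as little → 0x349c
  op=0x349c>>11=0x6 ⇒ andi (RI)
  rd: (w>>8)&0x7=0x4 → r4
  imm: (w>>0)&0xff=0x9c → $156
off 0x14: read 60 13 as little → 0x1360
  op=0x1360>>11=0x2 ⇒ lsl (RR)
  rd: (w>>8)&0x7=0x3 → r3
  rs: (w>>5)&0x7=0x3 → r3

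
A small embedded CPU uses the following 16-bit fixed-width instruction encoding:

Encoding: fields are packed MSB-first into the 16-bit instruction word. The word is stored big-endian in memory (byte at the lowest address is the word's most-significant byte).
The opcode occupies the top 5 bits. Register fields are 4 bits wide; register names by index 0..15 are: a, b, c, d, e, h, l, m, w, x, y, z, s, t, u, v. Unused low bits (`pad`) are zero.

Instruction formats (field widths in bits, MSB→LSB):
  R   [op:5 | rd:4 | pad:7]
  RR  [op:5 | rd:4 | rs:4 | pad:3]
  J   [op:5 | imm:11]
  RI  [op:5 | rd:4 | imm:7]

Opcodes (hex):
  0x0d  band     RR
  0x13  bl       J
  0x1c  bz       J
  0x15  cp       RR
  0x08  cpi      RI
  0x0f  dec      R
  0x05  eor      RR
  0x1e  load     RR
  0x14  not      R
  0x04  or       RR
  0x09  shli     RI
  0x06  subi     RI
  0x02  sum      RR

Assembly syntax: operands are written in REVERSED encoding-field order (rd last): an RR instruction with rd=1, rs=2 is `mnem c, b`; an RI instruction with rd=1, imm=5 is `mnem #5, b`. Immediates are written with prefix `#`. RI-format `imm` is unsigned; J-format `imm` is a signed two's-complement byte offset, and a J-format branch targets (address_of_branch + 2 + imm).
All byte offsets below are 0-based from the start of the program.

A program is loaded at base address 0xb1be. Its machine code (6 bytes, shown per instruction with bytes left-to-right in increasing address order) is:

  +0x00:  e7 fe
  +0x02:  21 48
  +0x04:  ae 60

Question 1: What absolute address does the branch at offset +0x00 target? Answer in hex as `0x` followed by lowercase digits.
0xb1be

+0x00: e7 fe ⇒ word 0xe7fe (big)
  op=0xe7fe>>11=0x1c ⇒ bz (J)
  imm: (w>>0)&0x7ff=0x7fe (s11→-2) → #-2
  target = base 0xb1be + off 0x00 + 2 + imm -2 = 0xb1be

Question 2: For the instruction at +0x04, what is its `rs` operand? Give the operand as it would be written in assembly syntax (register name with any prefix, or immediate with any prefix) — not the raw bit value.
@+04  big-endian(ae 60) = 0xae60
  op=0xae60>>11=0x15 ⇒ cp (RR)
  [10:7] rd=12 = s
  [6:3] rs=12 = s

s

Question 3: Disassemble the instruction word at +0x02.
+0x02: 21 48 ⇒ word 0x2148 (big)
  op=0x2148>>11=0x4 ⇒ or (RR)
  rd: (w>>7)&0xf=0x2 → c
  rs: (w>>3)&0xf=0x9 → x

or x, c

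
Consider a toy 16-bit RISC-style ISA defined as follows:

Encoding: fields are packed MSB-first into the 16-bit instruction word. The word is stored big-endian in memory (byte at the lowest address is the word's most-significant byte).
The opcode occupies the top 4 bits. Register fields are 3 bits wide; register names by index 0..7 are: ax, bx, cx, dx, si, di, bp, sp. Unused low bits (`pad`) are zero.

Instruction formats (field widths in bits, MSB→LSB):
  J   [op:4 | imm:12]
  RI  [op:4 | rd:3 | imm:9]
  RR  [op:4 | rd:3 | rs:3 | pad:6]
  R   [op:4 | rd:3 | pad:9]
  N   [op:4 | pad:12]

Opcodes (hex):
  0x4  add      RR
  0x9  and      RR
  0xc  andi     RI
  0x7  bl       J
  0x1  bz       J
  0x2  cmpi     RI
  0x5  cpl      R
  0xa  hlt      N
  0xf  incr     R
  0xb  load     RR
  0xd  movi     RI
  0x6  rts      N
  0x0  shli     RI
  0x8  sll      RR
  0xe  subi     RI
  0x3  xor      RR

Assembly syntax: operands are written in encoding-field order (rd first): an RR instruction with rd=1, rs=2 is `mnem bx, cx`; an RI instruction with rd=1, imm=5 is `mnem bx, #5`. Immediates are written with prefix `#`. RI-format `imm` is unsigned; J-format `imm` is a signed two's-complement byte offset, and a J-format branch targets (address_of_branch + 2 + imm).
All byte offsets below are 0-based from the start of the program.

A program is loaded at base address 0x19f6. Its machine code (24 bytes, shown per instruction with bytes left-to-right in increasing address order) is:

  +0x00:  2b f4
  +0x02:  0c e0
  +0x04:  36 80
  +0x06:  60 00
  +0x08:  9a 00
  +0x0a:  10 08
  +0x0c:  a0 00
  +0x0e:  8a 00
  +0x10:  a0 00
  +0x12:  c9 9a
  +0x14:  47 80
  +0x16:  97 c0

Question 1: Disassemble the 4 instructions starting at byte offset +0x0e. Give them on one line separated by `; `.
sll di, ax; hlt; andi si, #410; add dx, bp

+0x0e: 8a 00 ⇒ word 0x8a00 (big)
  top 4b → 0x8 → sll [RR]
  rd@[11:9]=0x5 ⇒ di
  rs@[8:6]=0x0 ⇒ ax
+0x10: a0 00 ⇒ word 0xa000 (big)
  top 4b → 0xa → hlt [N]
+0x12: c9 9a ⇒ word 0xc99a (big)
  top 4b → 0xc → andi [RI]
  rd@[11:9]=0x4 ⇒ si
  imm@[8:0]=0x19a ⇒ #410
+0x14: 47 80 ⇒ word 0x4780 (big)
  top 4b → 0x4 → add [RR]
  rd@[11:9]=0x3 ⇒ dx
  rs@[8:6]=0x6 ⇒ bp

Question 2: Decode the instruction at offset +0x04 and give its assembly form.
[04] 36 80 → 0x3680
  opcode bits[15:12]=0x3: xor/RR
  rd@[11:9]=0x3 ⇒ dx
  rs@[8:6]=0x2 ⇒ cx

xor dx, cx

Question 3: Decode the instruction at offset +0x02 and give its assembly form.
shli bp, #224

[02] 0c e0 → 0x0ce0
  op=0x0ce0>>12=0x0 ⇒ shli (RI)
  rd: (w>>9)&0x7=0x6 → bp
  imm: (w>>0)&0x1ff=0xe0 → #224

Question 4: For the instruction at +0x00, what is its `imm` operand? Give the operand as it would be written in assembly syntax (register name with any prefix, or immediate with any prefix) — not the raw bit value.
[00] 2b f4 → 0x2bf4
  opcode bits[15:12]=0x2: cmpi/RI
  [11:9] rd=5 = di
  [8:0] imm=500 = #500

#500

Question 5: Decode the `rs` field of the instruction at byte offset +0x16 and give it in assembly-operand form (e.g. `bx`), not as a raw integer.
off 0x16: read 97 c0 as big → 0x97c0
  op=0x97c0>>12=0x9 ⇒ and (RR)
  [11:9] rd=3 = dx
  [8:6] rs=7 = sp

sp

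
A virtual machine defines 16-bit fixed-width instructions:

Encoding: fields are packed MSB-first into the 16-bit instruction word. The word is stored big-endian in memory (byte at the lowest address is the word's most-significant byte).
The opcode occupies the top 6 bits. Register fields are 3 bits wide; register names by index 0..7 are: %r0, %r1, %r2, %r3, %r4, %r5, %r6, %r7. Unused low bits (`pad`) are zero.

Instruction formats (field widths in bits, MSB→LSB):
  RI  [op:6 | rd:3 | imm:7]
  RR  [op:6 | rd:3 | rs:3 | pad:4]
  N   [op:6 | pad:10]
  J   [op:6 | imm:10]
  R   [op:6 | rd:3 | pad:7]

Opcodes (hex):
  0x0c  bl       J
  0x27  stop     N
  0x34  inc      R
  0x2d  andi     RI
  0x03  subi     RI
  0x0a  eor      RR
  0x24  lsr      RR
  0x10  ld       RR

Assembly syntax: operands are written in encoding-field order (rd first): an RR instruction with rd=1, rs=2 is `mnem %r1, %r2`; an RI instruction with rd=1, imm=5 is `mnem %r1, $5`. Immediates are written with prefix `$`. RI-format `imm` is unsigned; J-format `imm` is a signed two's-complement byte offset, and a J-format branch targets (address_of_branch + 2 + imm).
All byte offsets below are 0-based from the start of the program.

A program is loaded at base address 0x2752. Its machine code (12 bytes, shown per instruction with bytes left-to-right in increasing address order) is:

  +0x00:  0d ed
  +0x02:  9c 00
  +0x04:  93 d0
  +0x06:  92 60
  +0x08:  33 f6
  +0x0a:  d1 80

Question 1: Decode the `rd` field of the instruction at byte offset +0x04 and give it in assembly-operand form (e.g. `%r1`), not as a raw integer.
@+04  big-endian(93 d0) = 0x93d0
  opcode bits[15:10]=0x24: lsr/RR
  rd@[9:7]=0x7 ⇒ %r7
  rs@[6:4]=0x5 ⇒ %r5

%r7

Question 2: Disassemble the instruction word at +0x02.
stop

@+02  big-endian(9c 00) = 0x9c00
  opcode bits[15:10]=0x27: stop/N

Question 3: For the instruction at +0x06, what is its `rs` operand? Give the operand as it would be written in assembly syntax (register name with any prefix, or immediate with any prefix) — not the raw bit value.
off 0x06: read 92 60 as big → 0x9260
  top 6b → 0x24 → lsr [RR]
  rd@[9:7]=0x4 ⇒ %r4
  rs@[6:4]=0x6 ⇒ %r6

%r6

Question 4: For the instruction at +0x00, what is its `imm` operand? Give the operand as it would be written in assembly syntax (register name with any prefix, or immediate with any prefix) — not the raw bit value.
+0x00: 0d ed ⇒ word 0x0ded (big)
  top 6b → 0x3 → subi [RI]
  [9:7] rd=3 = %r3
  [6:0] imm=109 = $109

$109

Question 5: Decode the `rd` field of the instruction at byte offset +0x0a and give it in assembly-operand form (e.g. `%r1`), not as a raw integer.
[0a] d1 80 → 0xd180
  top 6b → 0x34 → inc [R]
  rd@[9:7]=0x3 ⇒ %r3

%r3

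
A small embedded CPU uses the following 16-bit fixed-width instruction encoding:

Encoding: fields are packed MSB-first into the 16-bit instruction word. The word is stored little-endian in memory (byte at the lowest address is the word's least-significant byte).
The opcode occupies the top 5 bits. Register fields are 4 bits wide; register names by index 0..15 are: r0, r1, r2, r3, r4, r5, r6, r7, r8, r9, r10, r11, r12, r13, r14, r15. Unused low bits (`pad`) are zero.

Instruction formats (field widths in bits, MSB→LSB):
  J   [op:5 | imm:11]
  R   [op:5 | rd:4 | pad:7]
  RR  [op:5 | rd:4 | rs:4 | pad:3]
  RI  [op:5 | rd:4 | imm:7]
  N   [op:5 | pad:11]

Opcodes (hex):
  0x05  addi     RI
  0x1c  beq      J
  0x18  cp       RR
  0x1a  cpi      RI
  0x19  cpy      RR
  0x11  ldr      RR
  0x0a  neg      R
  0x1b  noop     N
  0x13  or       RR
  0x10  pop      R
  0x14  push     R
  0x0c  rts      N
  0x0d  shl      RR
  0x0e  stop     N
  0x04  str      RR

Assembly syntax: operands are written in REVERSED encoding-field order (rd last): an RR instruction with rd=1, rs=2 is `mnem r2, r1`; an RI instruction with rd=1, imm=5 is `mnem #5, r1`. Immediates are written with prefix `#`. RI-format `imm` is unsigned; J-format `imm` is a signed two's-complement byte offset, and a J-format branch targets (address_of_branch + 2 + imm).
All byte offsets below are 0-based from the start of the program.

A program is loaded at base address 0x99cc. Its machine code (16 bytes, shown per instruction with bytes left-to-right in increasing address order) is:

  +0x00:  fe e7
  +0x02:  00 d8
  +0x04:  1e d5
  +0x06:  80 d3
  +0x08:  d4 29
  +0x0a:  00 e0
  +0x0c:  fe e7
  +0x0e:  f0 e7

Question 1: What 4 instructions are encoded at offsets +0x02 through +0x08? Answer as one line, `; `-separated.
noop; cpi #30, r10; cpi #0, r7; addi #84, r3

+0x02: 00 d8 ⇒ word 0xd800 (little)
  top 5b → 0x1b → noop [N]
+0x04: 1e d5 ⇒ word 0xd51e (little)
  top 5b → 0x1a → cpi [RI]
  [10:7] rd=10 = r10
  [6:0] imm=30 = #30
+0x06: 80 d3 ⇒ word 0xd380 (little)
  top 5b → 0x1a → cpi [RI]
  [10:7] rd=7 = r7
  [6:0] imm=0 = #0
+0x08: d4 29 ⇒ word 0x29d4 (little)
  top 5b → 0x5 → addi [RI]
  [10:7] rd=3 = r3
  [6:0] imm=84 = #84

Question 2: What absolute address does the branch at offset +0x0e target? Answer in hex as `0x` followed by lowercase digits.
0x99cc

+0x0e: f0 e7 ⇒ word 0xe7f0 (little)
  op=0xe7f0>>11=0x1c ⇒ beq (J)
  [10:0] imm=2032 (s11→-16) = #-16
  target = base 0x99cc + off 0x0e + 2 + imm -16 = 0x99cc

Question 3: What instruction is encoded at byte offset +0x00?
[00] fe e7 → 0xe7fe
  top 5b → 0x1c → beq [J]
  imm: (w>>0)&0x7ff=0x7fe (s11→-2) → #-2

beq #-2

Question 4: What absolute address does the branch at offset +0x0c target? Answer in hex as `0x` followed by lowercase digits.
[0c] fe e7 → 0xe7fe
  opcode bits[15:11]=0x1c: beq/J
  imm: (w>>0)&0x7ff=0x7fe (s11→-2) → #-2
  target = base 0x99cc + off 0x0c + 2 + imm -2 = 0x99d8

0x99d8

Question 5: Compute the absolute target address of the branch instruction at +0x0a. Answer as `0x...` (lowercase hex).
[0a] 00 e0 → 0xe000
  top 5b → 0x1c → beq [J]
  imm: (w>>0)&0x7ff=0x0 → #0
  target = base 0x99cc + off 0x0a + 2 + imm 0 = 0x99d8

0x99d8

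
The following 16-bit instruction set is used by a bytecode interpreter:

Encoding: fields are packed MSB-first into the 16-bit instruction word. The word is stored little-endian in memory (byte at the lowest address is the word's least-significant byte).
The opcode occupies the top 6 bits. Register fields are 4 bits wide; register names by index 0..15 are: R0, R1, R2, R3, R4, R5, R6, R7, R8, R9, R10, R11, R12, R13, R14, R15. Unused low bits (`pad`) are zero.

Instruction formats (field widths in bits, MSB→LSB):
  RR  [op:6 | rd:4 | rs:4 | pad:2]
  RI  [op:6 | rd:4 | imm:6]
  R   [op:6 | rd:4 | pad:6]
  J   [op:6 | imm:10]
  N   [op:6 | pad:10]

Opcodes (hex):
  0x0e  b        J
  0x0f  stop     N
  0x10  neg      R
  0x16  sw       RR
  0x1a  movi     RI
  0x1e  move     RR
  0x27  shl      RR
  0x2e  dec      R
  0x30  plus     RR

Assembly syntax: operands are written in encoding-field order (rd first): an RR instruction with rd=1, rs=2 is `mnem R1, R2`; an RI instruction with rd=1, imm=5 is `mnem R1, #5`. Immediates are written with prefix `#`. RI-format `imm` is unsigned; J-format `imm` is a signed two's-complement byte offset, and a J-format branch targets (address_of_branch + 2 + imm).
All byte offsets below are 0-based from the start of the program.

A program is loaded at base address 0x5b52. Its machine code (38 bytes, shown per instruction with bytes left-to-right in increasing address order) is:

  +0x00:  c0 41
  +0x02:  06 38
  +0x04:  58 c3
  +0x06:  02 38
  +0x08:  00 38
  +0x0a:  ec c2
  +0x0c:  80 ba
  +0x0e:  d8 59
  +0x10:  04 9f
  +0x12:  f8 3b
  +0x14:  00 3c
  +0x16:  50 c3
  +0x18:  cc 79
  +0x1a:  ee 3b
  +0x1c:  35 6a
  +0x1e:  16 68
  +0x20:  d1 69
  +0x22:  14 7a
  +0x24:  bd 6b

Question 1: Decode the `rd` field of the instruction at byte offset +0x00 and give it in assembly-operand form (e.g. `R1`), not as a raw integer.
[00] c0 41 → 0x41c0
  top 6b → 0x10 → neg [R]
  rd: (w>>6)&0xf=0x7 → R7

R7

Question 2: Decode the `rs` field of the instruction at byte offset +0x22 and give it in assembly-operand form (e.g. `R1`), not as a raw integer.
R5

@+22  little-endian(14 7a) = 0x7a14
  op=0x7a14>>10=0x1e ⇒ move (RR)
  rd: (w>>6)&0xf=0x8 → R8
  rs: (w>>2)&0xf=0x5 → R5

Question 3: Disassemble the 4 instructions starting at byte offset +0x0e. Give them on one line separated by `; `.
sw R7, R6; shl R12, R1; b #-8; stop

[0e] d8 59 → 0x59d8
  opcode bits[15:10]=0x16: sw/RR
  [9:6] rd=7 = R7
  [5:2] rs=6 = R6
[10] 04 9f → 0x9f04
  opcode bits[15:10]=0x27: shl/RR
  [9:6] rd=12 = R12
  [5:2] rs=1 = R1
[12] f8 3b → 0x3bf8
  opcode bits[15:10]=0xe: b/J
  [9:0] imm=1016 (s10→-8) = #-8
[14] 00 3c → 0x3c00
  opcode bits[15:10]=0xf: stop/N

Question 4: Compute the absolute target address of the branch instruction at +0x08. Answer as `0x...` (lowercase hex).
0x5b5c

@+08  little-endian(00 38) = 0x3800
  top 6b → 0xe → b [J]
  [9:0] imm=0 = #0
  target = base 0x5b52 + off 0x08 + 2 + imm 0 = 0x5b5c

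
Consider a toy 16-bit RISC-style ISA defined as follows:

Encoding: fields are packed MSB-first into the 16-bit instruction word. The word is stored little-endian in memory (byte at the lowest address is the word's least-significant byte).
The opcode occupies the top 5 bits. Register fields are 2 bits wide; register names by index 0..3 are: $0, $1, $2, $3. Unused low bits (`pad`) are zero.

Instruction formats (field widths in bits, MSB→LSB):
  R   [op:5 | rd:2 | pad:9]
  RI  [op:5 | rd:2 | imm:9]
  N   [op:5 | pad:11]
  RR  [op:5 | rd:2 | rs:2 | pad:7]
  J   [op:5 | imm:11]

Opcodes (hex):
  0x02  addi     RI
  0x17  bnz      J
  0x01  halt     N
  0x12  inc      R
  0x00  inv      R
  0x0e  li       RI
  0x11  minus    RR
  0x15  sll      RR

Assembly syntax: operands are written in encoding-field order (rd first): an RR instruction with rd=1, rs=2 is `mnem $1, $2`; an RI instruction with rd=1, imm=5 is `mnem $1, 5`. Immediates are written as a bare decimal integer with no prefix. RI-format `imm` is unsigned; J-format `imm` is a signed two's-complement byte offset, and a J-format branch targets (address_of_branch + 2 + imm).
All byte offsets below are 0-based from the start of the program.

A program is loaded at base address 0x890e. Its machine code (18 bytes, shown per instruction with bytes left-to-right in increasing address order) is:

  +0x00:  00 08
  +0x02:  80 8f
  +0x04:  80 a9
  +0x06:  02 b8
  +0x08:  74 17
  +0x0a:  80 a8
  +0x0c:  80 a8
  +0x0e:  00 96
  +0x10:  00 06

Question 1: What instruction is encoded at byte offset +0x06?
bnz 2

+0x06: 02 b8 ⇒ word 0xb802 (little)
  opcode bits[15:11]=0x17: bnz/J
  [10:0] imm=2 = 2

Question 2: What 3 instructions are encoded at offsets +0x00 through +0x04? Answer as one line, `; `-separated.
halt; minus $3, $3; sll $0, $3

+0x00: 00 08 ⇒ word 0x0800 (little)
  op=0x0800>>11=0x1 ⇒ halt (N)
+0x02: 80 8f ⇒ word 0x8f80 (little)
  op=0x8f80>>11=0x11 ⇒ minus (RR)
  rd: (w>>9)&0x3=0x3 → $3
  rs: (w>>7)&0x3=0x3 → $3
+0x04: 80 a9 ⇒ word 0xa980 (little)
  op=0xa980>>11=0x15 ⇒ sll (RR)
  rd: (w>>9)&0x3=0x0 → $0
  rs: (w>>7)&0x3=0x3 → $3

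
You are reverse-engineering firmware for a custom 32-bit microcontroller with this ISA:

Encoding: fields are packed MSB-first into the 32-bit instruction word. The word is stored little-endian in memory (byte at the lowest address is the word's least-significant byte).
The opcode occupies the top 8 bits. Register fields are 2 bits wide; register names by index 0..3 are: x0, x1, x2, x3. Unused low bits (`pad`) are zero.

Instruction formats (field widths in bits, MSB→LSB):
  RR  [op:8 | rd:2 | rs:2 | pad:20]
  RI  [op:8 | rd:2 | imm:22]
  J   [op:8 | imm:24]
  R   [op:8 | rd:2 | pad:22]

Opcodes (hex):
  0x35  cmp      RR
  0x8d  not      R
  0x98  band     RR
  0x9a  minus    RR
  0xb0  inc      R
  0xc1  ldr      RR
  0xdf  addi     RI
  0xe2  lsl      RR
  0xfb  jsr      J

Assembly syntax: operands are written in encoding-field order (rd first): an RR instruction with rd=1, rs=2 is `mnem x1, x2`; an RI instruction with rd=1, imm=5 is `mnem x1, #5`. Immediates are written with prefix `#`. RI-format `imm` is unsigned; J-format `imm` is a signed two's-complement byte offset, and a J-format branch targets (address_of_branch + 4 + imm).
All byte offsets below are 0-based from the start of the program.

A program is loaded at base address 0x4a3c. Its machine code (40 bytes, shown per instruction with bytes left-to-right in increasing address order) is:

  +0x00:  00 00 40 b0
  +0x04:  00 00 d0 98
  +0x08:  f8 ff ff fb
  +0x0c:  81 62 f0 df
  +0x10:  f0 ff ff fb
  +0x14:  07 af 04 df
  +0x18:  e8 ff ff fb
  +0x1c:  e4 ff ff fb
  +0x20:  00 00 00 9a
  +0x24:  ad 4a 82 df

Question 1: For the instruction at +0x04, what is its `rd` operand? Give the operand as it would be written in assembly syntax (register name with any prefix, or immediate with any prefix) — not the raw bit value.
[04] 00 00 d0 98 → 0x98d00000
  top 8b → 0x98 → band [RR]
  rd@[23:22]=0x3 ⇒ x3
  rs@[21:20]=0x1 ⇒ x1

x3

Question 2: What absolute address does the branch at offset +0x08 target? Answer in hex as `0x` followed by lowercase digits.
0x4a40

[08] f8 ff ff fb → 0xfbfffff8
  op=0xfbfffff8>>24=0xfb ⇒ jsr (J)
  imm@[23:0]=0xfffff8 (s24→-8) ⇒ #-8
  target = base 0x4a3c + off 0x08 + 4 + imm -8 = 0x4a40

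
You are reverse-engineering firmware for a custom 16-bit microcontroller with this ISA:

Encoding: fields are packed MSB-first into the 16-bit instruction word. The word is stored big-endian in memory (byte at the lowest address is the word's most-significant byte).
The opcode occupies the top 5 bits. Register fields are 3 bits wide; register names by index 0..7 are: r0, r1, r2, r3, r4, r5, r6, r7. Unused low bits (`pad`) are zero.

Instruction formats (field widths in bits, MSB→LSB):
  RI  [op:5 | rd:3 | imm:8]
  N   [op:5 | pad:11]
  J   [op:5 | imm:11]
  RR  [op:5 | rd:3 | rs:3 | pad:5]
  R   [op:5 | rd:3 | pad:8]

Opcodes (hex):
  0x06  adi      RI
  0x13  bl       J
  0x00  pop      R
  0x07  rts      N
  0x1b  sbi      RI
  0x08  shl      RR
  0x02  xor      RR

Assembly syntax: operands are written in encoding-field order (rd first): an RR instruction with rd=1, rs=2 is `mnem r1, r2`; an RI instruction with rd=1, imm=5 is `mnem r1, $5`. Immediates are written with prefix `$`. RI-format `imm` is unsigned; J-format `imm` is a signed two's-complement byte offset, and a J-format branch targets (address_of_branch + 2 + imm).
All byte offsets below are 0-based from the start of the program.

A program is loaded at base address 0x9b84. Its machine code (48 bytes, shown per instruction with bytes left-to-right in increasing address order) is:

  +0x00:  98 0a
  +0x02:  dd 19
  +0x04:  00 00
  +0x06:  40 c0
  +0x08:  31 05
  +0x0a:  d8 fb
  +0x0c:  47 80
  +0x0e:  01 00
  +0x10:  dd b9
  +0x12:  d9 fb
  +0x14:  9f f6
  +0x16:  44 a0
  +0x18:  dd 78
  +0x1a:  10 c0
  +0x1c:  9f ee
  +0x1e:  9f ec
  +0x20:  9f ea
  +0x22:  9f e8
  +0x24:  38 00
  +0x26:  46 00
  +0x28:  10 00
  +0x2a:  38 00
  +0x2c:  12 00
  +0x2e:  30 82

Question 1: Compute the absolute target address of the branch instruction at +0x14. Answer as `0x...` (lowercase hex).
0x9b90

@+14  big-endian(9f f6) = 0x9ff6
  op=0x9ff6>>11=0x13 ⇒ bl (J)
  imm: (w>>0)&0x7ff=0x7f6 (s11→-10) → $-10
  target = base 0x9b84 + off 0x14 + 2 + imm -10 = 0x9b90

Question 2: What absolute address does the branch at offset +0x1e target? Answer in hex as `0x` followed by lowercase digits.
@+1e  big-endian(9f ec) = 0x9fec
  op=0x9fec>>11=0x13 ⇒ bl (J)
  imm@[10:0]=0x7ec (s11→-20) ⇒ $-20
  target = base 0x9b84 + off 0x1e + 2 + imm -20 = 0x9b90

0x9b90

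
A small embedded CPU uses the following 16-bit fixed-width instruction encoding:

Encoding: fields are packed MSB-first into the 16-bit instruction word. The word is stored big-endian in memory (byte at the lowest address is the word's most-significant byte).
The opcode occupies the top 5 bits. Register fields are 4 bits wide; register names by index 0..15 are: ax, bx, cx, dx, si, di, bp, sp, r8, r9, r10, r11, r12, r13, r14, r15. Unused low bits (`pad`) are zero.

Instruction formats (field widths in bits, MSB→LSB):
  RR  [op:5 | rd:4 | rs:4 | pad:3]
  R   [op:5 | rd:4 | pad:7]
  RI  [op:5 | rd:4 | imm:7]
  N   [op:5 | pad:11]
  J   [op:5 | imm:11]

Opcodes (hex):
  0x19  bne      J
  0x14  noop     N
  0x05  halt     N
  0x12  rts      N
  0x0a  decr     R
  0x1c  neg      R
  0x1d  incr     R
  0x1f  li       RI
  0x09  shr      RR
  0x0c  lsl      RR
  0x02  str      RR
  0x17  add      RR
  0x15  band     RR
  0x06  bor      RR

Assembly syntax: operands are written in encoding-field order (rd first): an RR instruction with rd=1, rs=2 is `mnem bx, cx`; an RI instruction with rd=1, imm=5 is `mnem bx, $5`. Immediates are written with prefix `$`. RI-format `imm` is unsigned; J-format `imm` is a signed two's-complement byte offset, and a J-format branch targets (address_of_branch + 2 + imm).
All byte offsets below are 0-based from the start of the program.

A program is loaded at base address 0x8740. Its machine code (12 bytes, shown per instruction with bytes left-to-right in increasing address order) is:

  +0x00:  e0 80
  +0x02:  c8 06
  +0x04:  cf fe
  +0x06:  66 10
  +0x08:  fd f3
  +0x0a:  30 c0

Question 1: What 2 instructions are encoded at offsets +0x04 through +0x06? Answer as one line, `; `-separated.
bne $-2; lsl r12, cx

+0x04: cf fe ⇒ word 0xcffe (big)
  top 5b → 0x19 → bne [J]
  imm: (w>>0)&0x7ff=0x7fe (s11→-2) → $-2
+0x06: 66 10 ⇒ word 0x6610 (big)
  top 5b → 0xc → lsl [RR]
  rd: (w>>7)&0xf=0xc → r12
  rs: (w>>3)&0xf=0x2 → cx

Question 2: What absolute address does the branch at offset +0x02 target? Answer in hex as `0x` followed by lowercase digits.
0x874a

+0x02: c8 06 ⇒ word 0xc806 (big)
  op=0xc806>>11=0x19 ⇒ bne (J)
  imm: (w>>0)&0x7ff=0x6 → $6
  target = base 0x8740 + off 0x02 + 2 + imm 6 = 0x874a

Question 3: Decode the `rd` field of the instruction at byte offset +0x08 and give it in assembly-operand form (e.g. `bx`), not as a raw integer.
+0x08: fd f3 ⇒ word 0xfdf3 (big)
  top 5b → 0x1f → li [RI]
  [10:7] rd=11 = r11
  [6:0] imm=115 = $115

r11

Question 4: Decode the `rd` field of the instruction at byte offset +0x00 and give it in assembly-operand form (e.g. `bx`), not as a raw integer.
bx

[00] e0 80 → 0xe080
  op=0xe080>>11=0x1c ⇒ neg (R)
  rd@[10:7]=0x1 ⇒ bx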